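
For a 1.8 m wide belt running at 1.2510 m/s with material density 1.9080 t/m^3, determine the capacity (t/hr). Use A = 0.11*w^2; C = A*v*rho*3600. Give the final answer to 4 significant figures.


A = 0.11 * 1.8^2 = 0.3564 m^2
C = 0.3564 * 1.2510 * 1.9080 * 3600
C = 3062 t/hr


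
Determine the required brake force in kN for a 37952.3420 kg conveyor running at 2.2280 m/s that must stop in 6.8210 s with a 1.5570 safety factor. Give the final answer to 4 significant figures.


F = 37952.3420 * 2.2280 / 6.8210 * 1.5570 / 1000
F = 19.30 kN


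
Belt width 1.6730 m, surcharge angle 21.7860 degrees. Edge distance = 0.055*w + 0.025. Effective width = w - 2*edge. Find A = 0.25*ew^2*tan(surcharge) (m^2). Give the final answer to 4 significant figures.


edge = 0.055*1.6730 + 0.025 = 0.117015 m
ew = 1.6730 - 2*0.117015 = 1.43897 m
A = 0.25 * 1.43897^2 * tan(21.7860 deg)
A = 0.2069 m^2


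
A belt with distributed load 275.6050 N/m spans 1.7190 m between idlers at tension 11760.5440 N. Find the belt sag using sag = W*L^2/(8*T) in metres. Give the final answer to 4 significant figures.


sag = 275.6050 * 1.7190^2 / (8 * 11760.5440)
sag = 0.008656 m


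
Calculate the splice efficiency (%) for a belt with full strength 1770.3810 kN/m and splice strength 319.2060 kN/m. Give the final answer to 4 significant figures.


Eff = 319.2060 / 1770.3810 * 100
Eff = 18.03 %


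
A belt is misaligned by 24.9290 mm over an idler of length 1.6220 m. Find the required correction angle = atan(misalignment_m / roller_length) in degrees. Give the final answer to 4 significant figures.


misalign_m = 24.9290 / 1000 = 0.024929 m
angle = atan(0.024929 / 1.6220)
angle = 0.8805 deg


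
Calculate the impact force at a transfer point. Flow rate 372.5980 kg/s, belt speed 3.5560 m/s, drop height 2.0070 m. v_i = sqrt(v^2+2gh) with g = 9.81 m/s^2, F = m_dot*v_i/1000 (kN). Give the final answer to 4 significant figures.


v_i = sqrt(3.5560^2 + 2*9.81*2.0070) = 7.21266 m/s
F = 372.5980 * 7.21266 / 1000
F = 2.687 kN


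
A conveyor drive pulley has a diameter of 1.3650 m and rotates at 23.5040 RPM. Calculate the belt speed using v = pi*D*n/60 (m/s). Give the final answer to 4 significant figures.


v = pi * 1.3650 * 23.5040 / 60
v = 1.680 m/s


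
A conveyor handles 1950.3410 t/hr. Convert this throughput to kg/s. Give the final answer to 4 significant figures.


m_dot = 1950.3410 * 1000 / 3600
m_dot = 541.8 kg/s


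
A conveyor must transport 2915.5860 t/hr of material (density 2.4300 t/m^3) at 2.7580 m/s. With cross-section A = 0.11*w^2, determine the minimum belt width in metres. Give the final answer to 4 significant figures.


A_req = 2915.5860 / (2.7580 * 2.4300 * 3600) = 0.120843 m^2
w = sqrt(0.120843 / 0.11)
w = 1.048 m


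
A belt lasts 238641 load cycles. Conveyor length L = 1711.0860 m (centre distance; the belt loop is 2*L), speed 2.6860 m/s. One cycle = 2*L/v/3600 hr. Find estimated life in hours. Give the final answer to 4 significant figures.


cycle_time = 2 * 1711.0860 / 2.6860 / 3600 = 0.35391 hr
life = 238641 * 0.35391 = 84460 hours


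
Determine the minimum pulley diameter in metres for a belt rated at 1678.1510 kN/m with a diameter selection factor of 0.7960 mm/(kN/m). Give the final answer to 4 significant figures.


D = 1678.1510 * 0.7960 / 1000
D = 1.336 m


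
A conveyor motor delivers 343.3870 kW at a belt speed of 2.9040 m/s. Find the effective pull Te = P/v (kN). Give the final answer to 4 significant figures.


Te = P / v = 343.3870 / 2.9040
Te = 118.2 kN


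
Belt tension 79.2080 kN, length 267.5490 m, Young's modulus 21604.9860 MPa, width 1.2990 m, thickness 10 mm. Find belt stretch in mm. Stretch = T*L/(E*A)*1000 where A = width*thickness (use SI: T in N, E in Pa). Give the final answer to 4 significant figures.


A = 1.2990 * 0.01 = 0.01299 m^2
Stretch = 79.2080*1000 * 267.5490 / (21604.9860e6 * 0.01299) * 1000
Stretch = 75.51 mm


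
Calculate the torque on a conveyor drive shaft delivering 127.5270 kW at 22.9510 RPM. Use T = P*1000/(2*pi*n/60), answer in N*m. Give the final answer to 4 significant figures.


omega = 2*pi*22.9510/60 = 2.40342 rad/s
T = 127.5270*1000 / 2.40342
T = 53060 N*m


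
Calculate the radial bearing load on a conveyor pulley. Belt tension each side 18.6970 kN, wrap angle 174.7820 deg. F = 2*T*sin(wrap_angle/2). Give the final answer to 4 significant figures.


F = 2 * 18.6970 * sin(174.7820/2 deg)
F = 37.36 kN


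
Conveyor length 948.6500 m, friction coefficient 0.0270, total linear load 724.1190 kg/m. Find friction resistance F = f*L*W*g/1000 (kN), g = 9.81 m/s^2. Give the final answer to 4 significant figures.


F = 0.0270 * 948.6500 * 724.1190 * 9.81 / 1000
F = 181.9 kN


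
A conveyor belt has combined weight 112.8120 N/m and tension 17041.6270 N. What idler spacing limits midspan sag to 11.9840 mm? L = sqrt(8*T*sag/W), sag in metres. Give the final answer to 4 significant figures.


sag = 11.9840/1000 = 0.011984 m
L = sqrt(8 * 17041.6270 * 0.011984 / 112.8120)
L = 3.806 m


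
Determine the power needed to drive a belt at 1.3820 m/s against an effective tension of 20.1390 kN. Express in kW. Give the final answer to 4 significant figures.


P = Te * v = 20.1390 * 1.3820
P = 27.83 kW


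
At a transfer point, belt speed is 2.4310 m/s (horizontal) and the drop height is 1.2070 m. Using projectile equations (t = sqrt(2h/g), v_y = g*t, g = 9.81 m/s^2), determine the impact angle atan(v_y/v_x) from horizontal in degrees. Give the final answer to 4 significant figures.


t = sqrt(2*1.2070/9.81) = 0.49606 s
v_y = 9.81 * 0.49606 = 4.86635 m/s
angle = atan(4.86635 / 2.4310) = 63.46 deg


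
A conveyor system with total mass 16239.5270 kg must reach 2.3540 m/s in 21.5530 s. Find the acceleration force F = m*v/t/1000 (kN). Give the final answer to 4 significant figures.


F = 16239.5270 * 2.3540 / 21.5530 / 1000
F = 1.774 kN


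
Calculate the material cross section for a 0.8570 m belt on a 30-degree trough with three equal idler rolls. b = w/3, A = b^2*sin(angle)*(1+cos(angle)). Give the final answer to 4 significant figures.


b = 0.8570/3 = 0.285667 m
A = 0.285667^2 * sin(30 deg) * (1 + cos(30 deg))
A = 0.07614 m^2


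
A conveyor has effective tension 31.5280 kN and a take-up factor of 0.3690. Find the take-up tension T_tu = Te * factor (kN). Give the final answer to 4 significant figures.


T_tu = 31.5280 * 0.3690
T_tu = 11.63 kN


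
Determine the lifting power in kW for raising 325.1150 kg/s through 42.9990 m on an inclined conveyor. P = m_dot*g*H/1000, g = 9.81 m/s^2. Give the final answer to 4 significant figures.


P = 325.1150 * 9.81 * 42.9990 / 1000
P = 137.1 kW


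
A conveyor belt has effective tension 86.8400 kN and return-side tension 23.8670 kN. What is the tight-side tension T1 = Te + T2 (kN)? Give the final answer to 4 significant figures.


T1 = Te + T2 = 86.8400 + 23.8670
T1 = 110.7 kN


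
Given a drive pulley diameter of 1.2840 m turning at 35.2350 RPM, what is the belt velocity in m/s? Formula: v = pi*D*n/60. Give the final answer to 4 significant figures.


v = pi * 1.2840 * 35.2350 / 60
v = 2.369 m/s


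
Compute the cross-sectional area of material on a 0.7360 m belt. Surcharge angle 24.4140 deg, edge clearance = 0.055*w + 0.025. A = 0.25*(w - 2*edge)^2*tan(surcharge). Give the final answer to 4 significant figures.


edge = 0.055*0.7360 + 0.025 = 0.06548 m
ew = 0.7360 - 2*0.06548 = 0.60504 m
A = 0.25 * 0.60504^2 * tan(24.4140 deg)
A = 0.04154 m^2


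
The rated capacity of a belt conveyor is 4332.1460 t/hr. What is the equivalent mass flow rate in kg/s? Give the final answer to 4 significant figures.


m_dot = 4332.1460 * 1000 / 3600
m_dot = 1203 kg/s


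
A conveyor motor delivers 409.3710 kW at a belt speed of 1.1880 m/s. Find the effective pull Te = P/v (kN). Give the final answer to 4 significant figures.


Te = P / v = 409.3710 / 1.1880
Te = 344.6 kN


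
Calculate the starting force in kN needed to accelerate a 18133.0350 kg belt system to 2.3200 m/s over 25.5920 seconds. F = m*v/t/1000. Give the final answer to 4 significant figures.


F = 18133.0350 * 2.3200 / 25.5920 / 1000
F = 1.644 kN


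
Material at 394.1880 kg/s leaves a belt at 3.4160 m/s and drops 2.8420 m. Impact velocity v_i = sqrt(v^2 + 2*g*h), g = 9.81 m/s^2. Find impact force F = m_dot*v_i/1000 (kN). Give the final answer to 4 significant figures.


v_i = sqrt(3.4160^2 + 2*9.81*2.8420) = 8.21152 m/s
F = 394.1880 * 8.21152 / 1000
F = 3.237 kN


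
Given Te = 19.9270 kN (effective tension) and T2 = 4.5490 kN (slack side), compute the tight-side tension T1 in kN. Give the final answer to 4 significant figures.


T1 = Te + T2 = 19.9270 + 4.5490
T1 = 24.48 kN


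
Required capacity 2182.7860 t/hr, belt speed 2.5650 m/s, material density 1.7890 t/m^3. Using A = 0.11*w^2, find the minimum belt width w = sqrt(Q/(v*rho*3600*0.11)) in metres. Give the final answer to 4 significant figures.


A_req = 2182.7860 / (2.5650 * 1.7890 * 3600) = 0.132133 m^2
w = sqrt(0.132133 / 0.11)
w = 1.096 m


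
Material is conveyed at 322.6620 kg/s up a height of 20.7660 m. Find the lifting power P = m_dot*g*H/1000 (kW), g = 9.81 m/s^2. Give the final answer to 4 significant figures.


P = 322.6620 * 9.81 * 20.7660 / 1000
P = 65.73 kW


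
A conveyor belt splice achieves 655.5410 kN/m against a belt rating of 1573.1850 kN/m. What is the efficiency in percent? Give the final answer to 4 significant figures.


Eff = 655.5410 / 1573.1850 * 100
Eff = 41.67 %


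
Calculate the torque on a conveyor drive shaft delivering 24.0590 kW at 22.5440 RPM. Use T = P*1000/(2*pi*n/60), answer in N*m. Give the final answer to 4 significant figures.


omega = 2*pi*22.5440/60 = 2.3608 rad/s
T = 24.0590*1000 / 2.3608
T = 10190 N*m


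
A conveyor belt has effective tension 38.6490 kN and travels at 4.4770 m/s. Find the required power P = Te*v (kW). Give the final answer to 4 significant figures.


P = Te * v = 38.6490 * 4.4770
P = 173.0 kW


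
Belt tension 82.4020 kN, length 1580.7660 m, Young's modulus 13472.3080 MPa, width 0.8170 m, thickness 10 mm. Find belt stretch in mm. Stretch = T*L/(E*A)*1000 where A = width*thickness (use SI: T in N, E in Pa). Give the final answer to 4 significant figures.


A = 0.8170 * 0.01 = 0.00817 m^2
Stretch = 82.4020*1000 * 1580.7660 / (13472.3080e6 * 0.00817) * 1000
Stretch = 1183 mm


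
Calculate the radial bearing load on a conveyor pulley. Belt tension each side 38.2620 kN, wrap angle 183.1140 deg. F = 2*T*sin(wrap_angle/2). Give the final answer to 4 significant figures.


F = 2 * 38.2620 * sin(183.1140/2 deg)
F = 76.50 kN


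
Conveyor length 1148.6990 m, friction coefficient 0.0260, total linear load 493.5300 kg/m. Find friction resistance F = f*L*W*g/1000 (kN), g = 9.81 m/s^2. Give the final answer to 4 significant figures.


F = 0.0260 * 1148.6990 * 493.5300 * 9.81 / 1000
F = 144.6 kN


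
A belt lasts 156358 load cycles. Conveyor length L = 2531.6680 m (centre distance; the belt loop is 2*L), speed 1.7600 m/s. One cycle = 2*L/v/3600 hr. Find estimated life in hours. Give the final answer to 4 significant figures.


cycle_time = 2 * 2531.6680 / 1.7600 / 3600 = 0.799138 hr
life = 156358 * 0.799138 = 125000 hours


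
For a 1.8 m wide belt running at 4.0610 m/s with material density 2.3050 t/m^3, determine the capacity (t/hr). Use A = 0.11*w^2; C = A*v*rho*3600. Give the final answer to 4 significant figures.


A = 0.11 * 1.8^2 = 0.3564 m^2
C = 0.3564 * 4.0610 * 2.3050 * 3600
C = 12010 t/hr


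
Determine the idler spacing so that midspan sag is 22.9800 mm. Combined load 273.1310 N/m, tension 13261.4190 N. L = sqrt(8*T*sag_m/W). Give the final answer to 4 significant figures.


sag = 22.9800/1000 = 0.022980 m
L = sqrt(8 * 13261.4190 * 0.022980 / 273.1310)
L = 2.988 m


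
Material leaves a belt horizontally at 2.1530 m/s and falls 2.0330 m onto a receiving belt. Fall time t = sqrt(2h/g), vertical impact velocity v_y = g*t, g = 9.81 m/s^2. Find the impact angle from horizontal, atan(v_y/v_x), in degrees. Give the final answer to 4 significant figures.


t = sqrt(2*2.0330/9.81) = 0.643797 s
v_y = 9.81 * 0.643797 = 6.31565 m/s
angle = atan(6.31565 / 2.1530) = 71.18 deg


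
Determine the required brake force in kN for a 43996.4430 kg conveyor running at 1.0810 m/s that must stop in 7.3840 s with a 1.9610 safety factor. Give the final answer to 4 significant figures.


F = 43996.4430 * 1.0810 / 7.3840 * 1.9610 / 1000
F = 12.63 kN


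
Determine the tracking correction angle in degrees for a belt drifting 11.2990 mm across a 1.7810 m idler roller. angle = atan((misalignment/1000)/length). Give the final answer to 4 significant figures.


misalign_m = 11.2990 / 1000 = 0.011299 m
angle = atan(0.011299 / 1.7810)
angle = 0.3635 deg


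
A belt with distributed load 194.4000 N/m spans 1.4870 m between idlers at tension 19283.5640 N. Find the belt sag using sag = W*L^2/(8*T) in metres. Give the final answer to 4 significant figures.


sag = 194.4000 * 1.4870^2 / (8 * 19283.5640)
sag = 0.002786 m


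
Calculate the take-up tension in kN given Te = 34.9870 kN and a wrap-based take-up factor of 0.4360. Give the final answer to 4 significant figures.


T_tu = 34.9870 * 0.4360
T_tu = 15.25 kN


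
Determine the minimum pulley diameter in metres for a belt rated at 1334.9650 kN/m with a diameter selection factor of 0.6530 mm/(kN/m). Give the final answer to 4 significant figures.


D = 1334.9650 * 0.6530 / 1000
D = 0.8717 m


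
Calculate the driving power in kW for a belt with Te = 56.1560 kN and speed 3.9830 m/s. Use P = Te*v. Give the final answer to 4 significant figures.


P = Te * v = 56.1560 * 3.9830
P = 223.7 kW


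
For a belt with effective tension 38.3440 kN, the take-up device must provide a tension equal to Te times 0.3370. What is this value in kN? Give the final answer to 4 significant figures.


T_tu = 38.3440 * 0.3370
T_tu = 12.92 kN


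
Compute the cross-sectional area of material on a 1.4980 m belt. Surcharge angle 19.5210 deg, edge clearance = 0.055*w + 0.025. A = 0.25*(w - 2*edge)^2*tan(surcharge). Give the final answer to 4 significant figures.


edge = 0.055*1.4980 + 0.025 = 0.10739 m
ew = 1.4980 - 2*0.10739 = 1.28322 m
A = 0.25 * 1.28322^2 * tan(19.5210 deg)
A = 0.1459 m^2


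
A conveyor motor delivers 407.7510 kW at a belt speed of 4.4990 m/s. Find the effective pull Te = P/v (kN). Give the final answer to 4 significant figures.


Te = P / v = 407.7510 / 4.4990
Te = 90.63 kN


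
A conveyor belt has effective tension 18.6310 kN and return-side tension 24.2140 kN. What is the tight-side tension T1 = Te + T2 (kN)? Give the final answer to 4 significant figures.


T1 = Te + T2 = 18.6310 + 24.2140
T1 = 42.84 kN


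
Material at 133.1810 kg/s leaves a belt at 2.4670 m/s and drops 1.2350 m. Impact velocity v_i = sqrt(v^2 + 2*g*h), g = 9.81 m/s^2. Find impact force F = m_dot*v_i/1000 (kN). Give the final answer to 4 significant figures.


v_i = sqrt(2.4670^2 + 2*9.81*1.2350) = 5.50607 m/s
F = 133.1810 * 5.50607 / 1000
F = 0.7333 kN


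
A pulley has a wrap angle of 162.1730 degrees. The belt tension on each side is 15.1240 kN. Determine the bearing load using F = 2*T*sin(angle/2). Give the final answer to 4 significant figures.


F = 2 * 15.1240 * sin(162.1730/2 deg)
F = 29.88 kN


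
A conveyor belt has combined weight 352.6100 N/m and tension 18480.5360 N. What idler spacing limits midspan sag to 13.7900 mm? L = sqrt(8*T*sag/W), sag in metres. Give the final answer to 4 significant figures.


sag = 13.7900/1000 = 0.013790 m
L = sqrt(8 * 18480.5360 * 0.013790 / 352.6100)
L = 2.405 m


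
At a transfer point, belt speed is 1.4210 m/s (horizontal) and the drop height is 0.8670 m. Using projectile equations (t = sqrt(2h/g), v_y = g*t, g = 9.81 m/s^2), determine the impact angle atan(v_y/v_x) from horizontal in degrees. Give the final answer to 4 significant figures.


t = sqrt(2*0.8670/9.81) = 0.420426 s
v_y = 9.81 * 0.420426 = 4.12438 m/s
angle = atan(4.12438 / 1.4210) = 70.99 deg


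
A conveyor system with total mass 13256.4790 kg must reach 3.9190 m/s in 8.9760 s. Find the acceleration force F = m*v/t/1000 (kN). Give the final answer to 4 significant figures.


F = 13256.4790 * 3.9190 / 8.9760 / 1000
F = 5.788 kN


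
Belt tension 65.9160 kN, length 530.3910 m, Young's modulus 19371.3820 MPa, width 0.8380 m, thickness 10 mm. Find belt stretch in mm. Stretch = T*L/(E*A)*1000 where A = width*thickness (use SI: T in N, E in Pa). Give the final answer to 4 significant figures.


A = 0.8380 * 0.01 = 0.00838 m^2
Stretch = 65.9160*1000 * 530.3910 / (19371.3820e6 * 0.00838) * 1000
Stretch = 215.4 mm


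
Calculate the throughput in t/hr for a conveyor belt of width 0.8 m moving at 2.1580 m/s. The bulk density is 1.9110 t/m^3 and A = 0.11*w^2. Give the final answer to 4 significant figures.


A = 0.11 * 0.8^2 = 0.0704 m^2
C = 0.0704 * 2.1580 * 1.9110 * 3600
C = 1045 t/hr


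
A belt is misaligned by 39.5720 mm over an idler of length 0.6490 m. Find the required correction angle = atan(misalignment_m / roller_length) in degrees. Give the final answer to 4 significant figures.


misalign_m = 39.5720 / 1000 = 0.039572 m
angle = atan(0.039572 / 0.6490)
angle = 3.489 deg


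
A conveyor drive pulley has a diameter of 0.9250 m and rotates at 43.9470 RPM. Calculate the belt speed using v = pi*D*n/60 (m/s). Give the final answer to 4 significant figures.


v = pi * 0.9250 * 43.9470 / 60
v = 2.128 m/s


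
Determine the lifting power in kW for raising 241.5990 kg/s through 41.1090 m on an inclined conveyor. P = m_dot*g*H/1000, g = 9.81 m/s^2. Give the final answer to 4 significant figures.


P = 241.5990 * 9.81 * 41.1090 / 1000
P = 97.43 kW


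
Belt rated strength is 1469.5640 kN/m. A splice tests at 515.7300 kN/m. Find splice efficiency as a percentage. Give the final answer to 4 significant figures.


Eff = 515.7300 / 1469.5640 * 100
Eff = 35.09 %


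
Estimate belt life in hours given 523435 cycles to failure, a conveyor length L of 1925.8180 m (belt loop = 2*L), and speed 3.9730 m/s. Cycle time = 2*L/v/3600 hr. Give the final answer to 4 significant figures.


cycle_time = 2 * 1925.8180 / 3.9730 / 3600 = 0.269292 hr
life = 523435 * 0.269292 = 141000 hours


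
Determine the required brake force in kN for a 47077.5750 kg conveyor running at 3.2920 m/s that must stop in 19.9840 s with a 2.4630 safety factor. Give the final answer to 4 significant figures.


F = 47077.5750 * 3.2920 / 19.9840 * 2.4630 / 1000
F = 19.10 kN


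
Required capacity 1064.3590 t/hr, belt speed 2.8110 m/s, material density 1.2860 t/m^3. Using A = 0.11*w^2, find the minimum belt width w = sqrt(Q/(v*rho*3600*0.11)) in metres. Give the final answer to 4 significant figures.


A_req = 1064.3590 / (2.8110 * 1.2860 * 3600) = 0.0817869 m^2
w = sqrt(0.0817869 / 0.11)
w = 0.8623 m


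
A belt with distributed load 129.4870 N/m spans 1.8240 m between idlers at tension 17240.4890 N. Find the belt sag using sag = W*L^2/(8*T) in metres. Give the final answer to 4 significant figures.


sag = 129.4870 * 1.8240^2 / (8 * 17240.4890)
sag = 0.003123 m


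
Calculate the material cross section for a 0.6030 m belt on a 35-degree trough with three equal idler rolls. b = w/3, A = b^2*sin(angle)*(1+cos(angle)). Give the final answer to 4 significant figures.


b = 0.6030/3 = 0.201 m
A = 0.201^2 * sin(35 deg) * (1 + cos(35 deg))
A = 0.04216 m^2


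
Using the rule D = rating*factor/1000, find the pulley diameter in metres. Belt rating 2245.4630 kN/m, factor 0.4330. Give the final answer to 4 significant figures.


D = 2245.4630 * 0.4330 / 1000
D = 0.9723 m


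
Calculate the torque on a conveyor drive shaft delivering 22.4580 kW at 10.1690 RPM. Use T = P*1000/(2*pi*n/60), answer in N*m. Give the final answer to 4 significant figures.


omega = 2*pi*10.1690/60 = 1.0649 rad/s
T = 22.4580*1000 / 1.0649
T = 21090 N*m


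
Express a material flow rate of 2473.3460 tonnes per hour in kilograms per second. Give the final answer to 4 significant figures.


m_dot = 2473.3460 * 1000 / 3600
m_dot = 687.0 kg/s


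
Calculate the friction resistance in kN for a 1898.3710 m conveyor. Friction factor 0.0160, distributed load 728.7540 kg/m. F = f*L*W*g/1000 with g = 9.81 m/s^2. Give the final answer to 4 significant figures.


F = 0.0160 * 1898.3710 * 728.7540 * 9.81 / 1000
F = 217.1 kN


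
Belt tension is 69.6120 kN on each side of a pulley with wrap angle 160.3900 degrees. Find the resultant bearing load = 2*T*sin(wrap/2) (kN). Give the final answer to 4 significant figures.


F = 2 * 69.6120 * sin(160.3900/2 deg)
F = 137.2 kN


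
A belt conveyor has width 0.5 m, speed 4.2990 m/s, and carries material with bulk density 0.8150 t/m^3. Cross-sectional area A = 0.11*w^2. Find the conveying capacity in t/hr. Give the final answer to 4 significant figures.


A = 0.11 * 0.5^2 = 0.0275 m^2
C = 0.0275 * 4.2990 * 0.8150 * 3600
C = 346.9 t/hr


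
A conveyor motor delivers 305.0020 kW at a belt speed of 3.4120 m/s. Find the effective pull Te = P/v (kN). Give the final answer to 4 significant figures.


Te = P / v = 305.0020 / 3.4120
Te = 89.39 kN


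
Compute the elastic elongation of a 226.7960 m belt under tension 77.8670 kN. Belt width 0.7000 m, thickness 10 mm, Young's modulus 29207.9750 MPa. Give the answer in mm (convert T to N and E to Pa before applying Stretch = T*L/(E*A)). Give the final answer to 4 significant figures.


A = 0.7000 * 0.01 = 0.00700 m^2
Stretch = 77.8670*1000 * 226.7960 / (29207.9750e6 * 0.00700) * 1000
Stretch = 86.38 mm


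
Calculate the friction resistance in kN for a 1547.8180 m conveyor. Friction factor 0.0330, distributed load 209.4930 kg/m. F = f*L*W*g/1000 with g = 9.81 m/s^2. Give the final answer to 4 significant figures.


F = 0.0330 * 1547.8180 * 209.4930 * 9.81 / 1000
F = 105.0 kN


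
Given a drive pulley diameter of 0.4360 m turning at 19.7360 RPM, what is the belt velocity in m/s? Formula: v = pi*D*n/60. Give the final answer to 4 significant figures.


v = pi * 0.4360 * 19.7360 / 60
v = 0.4506 m/s


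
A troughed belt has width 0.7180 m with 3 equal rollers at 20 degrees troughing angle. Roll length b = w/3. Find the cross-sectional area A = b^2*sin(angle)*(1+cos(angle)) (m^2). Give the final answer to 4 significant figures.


b = 0.7180/3 = 0.239333 m
A = 0.239333^2 * sin(20 deg) * (1 + cos(20 deg))
A = 0.03800 m^2


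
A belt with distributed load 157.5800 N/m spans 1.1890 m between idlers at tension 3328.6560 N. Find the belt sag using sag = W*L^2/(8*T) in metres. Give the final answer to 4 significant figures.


sag = 157.5800 * 1.1890^2 / (8 * 3328.6560)
sag = 0.008366 m


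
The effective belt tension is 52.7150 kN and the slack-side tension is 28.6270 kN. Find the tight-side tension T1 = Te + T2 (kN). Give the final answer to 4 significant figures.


T1 = Te + T2 = 52.7150 + 28.6270
T1 = 81.34 kN


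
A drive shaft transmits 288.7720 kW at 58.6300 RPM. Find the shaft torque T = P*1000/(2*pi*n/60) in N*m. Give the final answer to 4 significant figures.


omega = 2*pi*58.6300/60 = 6.13972 rad/s
T = 288.7720*1000 / 6.13972
T = 47030 N*m


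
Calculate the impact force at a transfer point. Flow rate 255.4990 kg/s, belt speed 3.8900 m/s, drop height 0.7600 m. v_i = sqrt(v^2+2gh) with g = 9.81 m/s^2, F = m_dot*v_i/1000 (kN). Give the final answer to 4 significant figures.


v_i = sqrt(3.8900^2 + 2*9.81*0.7600) = 5.48118 m/s
F = 255.4990 * 5.48118 / 1000
F = 1.400 kN


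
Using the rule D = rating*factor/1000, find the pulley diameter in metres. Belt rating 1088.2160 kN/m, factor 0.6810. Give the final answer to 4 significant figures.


D = 1088.2160 * 0.6810 / 1000
D = 0.7411 m


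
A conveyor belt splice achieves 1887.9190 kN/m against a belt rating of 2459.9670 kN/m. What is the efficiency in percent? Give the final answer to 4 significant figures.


Eff = 1887.9190 / 2459.9670 * 100
Eff = 76.75 %


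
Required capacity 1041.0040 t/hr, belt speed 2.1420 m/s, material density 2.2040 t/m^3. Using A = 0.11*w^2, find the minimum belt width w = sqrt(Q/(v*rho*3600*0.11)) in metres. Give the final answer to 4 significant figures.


A_req = 1041.0040 / (2.1420 * 2.2040 * 3600) = 0.0612518 m^2
w = sqrt(0.0612518 / 0.11)
w = 0.7462 m


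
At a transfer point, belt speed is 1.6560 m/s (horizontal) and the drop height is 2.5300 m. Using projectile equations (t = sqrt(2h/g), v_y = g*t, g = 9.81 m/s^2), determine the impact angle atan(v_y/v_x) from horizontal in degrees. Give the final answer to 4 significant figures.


t = sqrt(2*2.5300/9.81) = 0.718192 s
v_y = 9.81 * 0.718192 = 7.04546 m/s
angle = atan(7.04546 / 1.6560) = 76.77 deg


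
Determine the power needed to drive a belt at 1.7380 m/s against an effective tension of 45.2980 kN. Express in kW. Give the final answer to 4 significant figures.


P = Te * v = 45.2980 * 1.7380
P = 78.73 kW


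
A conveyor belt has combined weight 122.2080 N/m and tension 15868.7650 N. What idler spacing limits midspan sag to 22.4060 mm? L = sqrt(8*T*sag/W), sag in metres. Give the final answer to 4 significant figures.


sag = 22.4060/1000 = 0.022406 m
L = sqrt(8 * 15868.7650 * 0.022406 / 122.2080)
L = 4.824 m


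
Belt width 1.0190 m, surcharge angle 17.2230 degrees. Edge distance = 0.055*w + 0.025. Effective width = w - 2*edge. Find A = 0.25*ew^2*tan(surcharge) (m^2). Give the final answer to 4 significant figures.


edge = 0.055*1.0190 + 0.025 = 0.081045 m
ew = 1.0190 - 2*0.081045 = 0.85691 m
A = 0.25 * 0.85691^2 * tan(17.2230 deg)
A = 0.05691 m^2


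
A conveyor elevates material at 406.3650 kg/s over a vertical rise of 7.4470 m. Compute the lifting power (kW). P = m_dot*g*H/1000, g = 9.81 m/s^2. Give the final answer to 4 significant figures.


P = 406.3650 * 9.81 * 7.4470 / 1000
P = 29.69 kW


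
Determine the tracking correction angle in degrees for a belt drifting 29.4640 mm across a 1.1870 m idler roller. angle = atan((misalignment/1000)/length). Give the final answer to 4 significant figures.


misalign_m = 29.4640 / 1000 = 0.029464 m
angle = atan(0.029464 / 1.1870)
angle = 1.422 deg


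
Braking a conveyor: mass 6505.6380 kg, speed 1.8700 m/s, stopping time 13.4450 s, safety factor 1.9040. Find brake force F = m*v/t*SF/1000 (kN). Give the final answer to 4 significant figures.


F = 6505.6380 * 1.8700 / 13.4450 * 1.9040 / 1000
F = 1.723 kN


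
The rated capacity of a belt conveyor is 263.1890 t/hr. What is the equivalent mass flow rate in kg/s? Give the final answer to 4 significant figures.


m_dot = 263.1890 * 1000 / 3600
m_dot = 73.11 kg/s


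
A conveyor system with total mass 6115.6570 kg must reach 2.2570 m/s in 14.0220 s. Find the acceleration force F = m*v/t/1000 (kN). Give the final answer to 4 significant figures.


F = 6115.6570 * 2.2570 / 14.0220 / 1000
F = 0.9844 kN


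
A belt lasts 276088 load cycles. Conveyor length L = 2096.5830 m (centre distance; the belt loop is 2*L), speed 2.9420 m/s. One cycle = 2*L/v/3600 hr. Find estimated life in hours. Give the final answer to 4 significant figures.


cycle_time = 2 * 2096.5830 / 2.9420 / 3600 = 0.39591 hr
life = 276088 * 0.39591 = 109300 hours


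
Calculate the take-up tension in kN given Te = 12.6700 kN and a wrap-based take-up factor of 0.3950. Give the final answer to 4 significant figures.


T_tu = 12.6700 * 0.3950
T_tu = 5.005 kN


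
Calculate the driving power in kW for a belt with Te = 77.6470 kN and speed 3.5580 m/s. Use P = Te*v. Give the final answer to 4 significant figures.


P = Te * v = 77.6470 * 3.5580
P = 276.3 kW


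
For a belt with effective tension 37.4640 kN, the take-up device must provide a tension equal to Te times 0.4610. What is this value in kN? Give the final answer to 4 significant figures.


T_tu = 37.4640 * 0.4610
T_tu = 17.27 kN


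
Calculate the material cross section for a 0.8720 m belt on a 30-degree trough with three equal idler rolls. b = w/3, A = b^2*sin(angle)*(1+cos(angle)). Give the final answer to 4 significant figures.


b = 0.8720/3 = 0.290667 m
A = 0.290667^2 * sin(30 deg) * (1 + cos(30 deg))
A = 0.07883 m^2


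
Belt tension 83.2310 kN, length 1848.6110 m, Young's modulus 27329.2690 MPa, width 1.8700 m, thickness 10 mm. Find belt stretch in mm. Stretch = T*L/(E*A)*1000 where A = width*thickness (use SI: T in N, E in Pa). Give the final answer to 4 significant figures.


A = 1.8700 * 0.01 = 0.01870 m^2
Stretch = 83.2310*1000 * 1848.6110 / (27329.2690e6 * 0.01870) * 1000
Stretch = 301.1 mm


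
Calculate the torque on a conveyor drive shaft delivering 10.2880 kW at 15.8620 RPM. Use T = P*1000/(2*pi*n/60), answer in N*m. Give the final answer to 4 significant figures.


omega = 2*pi*15.8620/60 = 1.66106 rad/s
T = 10.2880*1000 / 1.66106
T = 6194 N*m


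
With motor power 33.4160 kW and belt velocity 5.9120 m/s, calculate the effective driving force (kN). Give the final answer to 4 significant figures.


Te = P / v = 33.4160 / 5.9120
Te = 5.652 kN


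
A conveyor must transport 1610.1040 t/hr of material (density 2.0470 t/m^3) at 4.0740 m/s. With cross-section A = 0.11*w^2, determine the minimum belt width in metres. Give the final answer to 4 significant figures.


A_req = 1610.1040 / (4.0740 * 2.0470 * 3600) = 0.0536306 m^2
w = sqrt(0.0536306 / 0.11)
w = 0.6982 m


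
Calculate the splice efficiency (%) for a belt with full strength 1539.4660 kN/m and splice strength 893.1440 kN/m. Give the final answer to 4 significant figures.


Eff = 893.1440 / 1539.4660 * 100
Eff = 58.02 %


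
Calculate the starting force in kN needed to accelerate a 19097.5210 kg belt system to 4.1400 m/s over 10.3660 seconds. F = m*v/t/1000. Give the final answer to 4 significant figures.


F = 19097.5210 * 4.1400 / 10.3660 / 1000
F = 7.627 kN


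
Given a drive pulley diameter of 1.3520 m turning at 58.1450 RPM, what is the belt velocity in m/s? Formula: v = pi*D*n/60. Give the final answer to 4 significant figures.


v = pi * 1.3520 * 58.1450 / 60
v = 4.116 m/s


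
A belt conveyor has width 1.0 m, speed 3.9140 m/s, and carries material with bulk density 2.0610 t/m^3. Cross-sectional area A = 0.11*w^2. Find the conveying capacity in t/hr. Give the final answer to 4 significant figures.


A = 0.11 * 1.0^2 = 0.11 m^2
C = 0.11 * 3.9140 * 2.0610 * 3600
C = 3194 t/hr


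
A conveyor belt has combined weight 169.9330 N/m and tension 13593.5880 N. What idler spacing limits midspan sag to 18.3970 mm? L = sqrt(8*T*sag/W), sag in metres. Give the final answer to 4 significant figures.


sag = 18.3970/1000 = 0.018397 m
L = sqrt(8 * 13593.5880 * 0.018397 / 169.9330)
L = 3.431 m


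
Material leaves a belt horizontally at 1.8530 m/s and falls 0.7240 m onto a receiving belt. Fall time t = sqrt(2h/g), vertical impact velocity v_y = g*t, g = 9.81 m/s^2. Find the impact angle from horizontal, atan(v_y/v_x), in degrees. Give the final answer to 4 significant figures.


t = sqrt(2*0.7240/9.81) = 0.384193 s
v_y = 9.81 * 0.384193 = 3.76893 m/s
angle = atan(3.76893 / 1.8530) = 63.82 deg


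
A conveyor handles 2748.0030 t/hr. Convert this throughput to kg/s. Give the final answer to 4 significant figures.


m_dot = 2748.0030 * 1000 / 3600
m_dot = 763.3 kg/s


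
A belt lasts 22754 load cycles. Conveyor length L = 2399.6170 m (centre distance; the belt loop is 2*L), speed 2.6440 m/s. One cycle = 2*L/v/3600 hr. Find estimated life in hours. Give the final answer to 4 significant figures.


cycle_time = 2 * 2399.6170 / 2.6440 / 3600 = 0.504206 hr
life = 22754 * 0.504206 = 11470 hours


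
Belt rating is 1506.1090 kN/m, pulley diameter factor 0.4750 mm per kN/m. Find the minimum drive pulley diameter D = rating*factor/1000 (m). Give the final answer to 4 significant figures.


D = 1506.1090 * 0.4750 / 1000
D = 0.7154 m


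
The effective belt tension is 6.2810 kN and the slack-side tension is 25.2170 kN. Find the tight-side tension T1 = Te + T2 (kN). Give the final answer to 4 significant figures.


T1 = Te + T2 = 6.2810 + 25.2170
T1 = 31.50 kN


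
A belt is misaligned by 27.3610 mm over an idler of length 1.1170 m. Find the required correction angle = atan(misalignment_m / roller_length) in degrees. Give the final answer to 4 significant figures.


misalign_m = 27.3610 / 1000 = 0.027361 m
angle = atan(0.027361 / 1.1170)
angle = 1.403 deg


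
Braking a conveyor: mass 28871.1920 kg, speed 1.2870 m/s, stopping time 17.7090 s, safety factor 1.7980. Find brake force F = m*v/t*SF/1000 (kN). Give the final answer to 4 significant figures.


F = 28871.1920 * 1.2870 / 17.7090 * 1.7980 / 1000
F = 3.773 kN


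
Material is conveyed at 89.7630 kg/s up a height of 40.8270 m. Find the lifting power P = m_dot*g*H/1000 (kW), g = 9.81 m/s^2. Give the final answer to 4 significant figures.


P = 89.7630 * 9.81 * 40.8270 / 1000
P = 35.95 kW


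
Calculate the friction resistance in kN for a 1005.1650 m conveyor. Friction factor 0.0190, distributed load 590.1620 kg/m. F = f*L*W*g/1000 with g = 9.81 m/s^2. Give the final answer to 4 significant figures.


F = 0.0190 * 1005.1650 * 590.1620 * 9.81 / 1000
F = 110.6 kN


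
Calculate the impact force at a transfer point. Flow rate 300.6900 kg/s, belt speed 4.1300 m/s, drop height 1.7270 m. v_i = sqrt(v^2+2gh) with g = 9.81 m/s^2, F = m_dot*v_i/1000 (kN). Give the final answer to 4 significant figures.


v_i = sqrt(4.1300^2 + 2*9.81*1.7270) = 7.13727 m/s
F = 300.6900 * 7.13727 / 1000
F = 2.146 kN


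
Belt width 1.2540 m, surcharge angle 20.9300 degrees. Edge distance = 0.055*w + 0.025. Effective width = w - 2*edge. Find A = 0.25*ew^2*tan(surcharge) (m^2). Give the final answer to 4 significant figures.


edge = 0.055*1.2540 + 0.025 = 0.09397 m
ew = 1.2540 - 2*0.09397 = 1.06606 m
A = 0.25 * 1.06606^2 * tan(20.9300 deg)
A = 0.1087 m^2


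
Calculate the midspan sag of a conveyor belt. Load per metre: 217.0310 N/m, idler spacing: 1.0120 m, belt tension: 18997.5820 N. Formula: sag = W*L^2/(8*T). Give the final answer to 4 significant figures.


sag = 217.0310 * 1.0120^2 / (8 * 18997.5820)
sag = 0.001462 m


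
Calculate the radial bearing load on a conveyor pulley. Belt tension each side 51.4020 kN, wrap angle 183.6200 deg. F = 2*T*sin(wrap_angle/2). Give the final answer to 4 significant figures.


F = 2 * 51.4020 * sin(183.6200/2 deg)
F = 102.8 kN


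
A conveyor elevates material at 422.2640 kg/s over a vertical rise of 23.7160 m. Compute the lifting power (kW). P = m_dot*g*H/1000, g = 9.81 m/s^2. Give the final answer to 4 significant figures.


P = 422.2640 * 9.81 * 23.7160 / 1000
P = 98.24 kW


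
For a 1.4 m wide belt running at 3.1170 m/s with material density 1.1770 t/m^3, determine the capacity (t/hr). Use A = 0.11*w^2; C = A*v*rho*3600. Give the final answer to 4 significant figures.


A = 0.11 * 1.4^2 = 0.2156 m^2
C = 0.2156 * 3.1170 * 1.1770 * 3600
C = 2848 t/hr


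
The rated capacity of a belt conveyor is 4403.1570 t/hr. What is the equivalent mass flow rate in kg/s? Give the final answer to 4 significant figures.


m_dot = 4403.1570 * 1000 / 3600
m_dot = 1223 kg/s


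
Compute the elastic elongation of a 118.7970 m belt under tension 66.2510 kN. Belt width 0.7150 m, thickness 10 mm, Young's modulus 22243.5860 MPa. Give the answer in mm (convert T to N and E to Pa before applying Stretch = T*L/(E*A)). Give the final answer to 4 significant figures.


A = 0.7150 * 0.01 = 0.00715 m^2
Stretch = 66.2510*1000 * 118.7970 / (22243.5860e6 * 0.00715) * 1000
Stretch = 49.49 mm


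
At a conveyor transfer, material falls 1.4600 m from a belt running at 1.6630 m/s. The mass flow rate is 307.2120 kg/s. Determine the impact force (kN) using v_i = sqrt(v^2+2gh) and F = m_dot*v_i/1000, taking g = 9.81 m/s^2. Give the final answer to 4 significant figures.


v_i = sqrt(1.6630^2 + 2*9.81*1.4600) = 5.60453 m/s
F = 307.2120 * 5.60453 / 1000
F = 1.722 kN


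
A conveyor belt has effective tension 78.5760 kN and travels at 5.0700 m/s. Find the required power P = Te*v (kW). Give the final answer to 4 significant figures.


P = Te * v = 78.5760 * 5.0700
P = 398.4 kW


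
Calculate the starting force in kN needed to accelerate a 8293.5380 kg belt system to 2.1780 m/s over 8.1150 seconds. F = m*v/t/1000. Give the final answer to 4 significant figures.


F = 8293.5380 * 2.1780 / 8.1150 / 1000
F = 2.226 kN


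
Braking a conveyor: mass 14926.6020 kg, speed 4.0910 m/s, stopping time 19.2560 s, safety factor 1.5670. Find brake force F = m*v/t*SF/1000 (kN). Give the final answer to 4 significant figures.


F = 14926.6020 * 4.0910 / 19.2560 * 1.5670 / 1000
F = 4.969 kN


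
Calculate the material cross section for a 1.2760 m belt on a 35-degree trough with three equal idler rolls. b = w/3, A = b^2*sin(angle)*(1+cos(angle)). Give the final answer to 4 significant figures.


b = 1.2760/3 = 0.425333 m
A = 0.425333^2 * sin(35 deg) * (1 + cos(35 deg))
A = 0.1888 m^2


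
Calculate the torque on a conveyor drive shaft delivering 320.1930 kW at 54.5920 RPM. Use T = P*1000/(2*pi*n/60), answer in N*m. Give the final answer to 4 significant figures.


omega = 2*pi*54.5920/60 = 5.71686 rad/s
T = 320.1930*1000 / 5.71686
T = 56010 N*m


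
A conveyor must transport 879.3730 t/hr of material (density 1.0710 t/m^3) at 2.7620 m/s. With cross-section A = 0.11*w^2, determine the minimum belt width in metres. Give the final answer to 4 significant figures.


A_req = 879.3730 / (2.7620 * 1.0710 * 3600) = 0.0825767 m^2
w = sqrt(0.0825767 / 0.11)
w = 0.8664 m


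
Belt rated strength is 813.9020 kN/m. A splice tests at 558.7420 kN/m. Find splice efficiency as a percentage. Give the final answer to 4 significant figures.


Eff = 558.7420 / 813.9020 * 100
Eff = 68.65 %


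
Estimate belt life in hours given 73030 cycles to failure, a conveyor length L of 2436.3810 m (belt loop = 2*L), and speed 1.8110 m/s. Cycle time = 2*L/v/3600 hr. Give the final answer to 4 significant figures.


cycle_time = 2 * 2436.3810 / 1.8110 / 3600 = 0.747402 hr
life = 73030 * 0.747402 = 54580 hours


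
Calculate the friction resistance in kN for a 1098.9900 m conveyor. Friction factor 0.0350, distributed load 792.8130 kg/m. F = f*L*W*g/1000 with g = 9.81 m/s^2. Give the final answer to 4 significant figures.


F = 0.0350 * 1098.9900 * 792.8130 * 9.81 / 1000
F = 299.2 kN


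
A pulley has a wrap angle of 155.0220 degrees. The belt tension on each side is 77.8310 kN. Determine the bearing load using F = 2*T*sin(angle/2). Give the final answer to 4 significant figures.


F = 2 * 77.8310 * sin(155.0220/2 deg)
F = 152.0 kN


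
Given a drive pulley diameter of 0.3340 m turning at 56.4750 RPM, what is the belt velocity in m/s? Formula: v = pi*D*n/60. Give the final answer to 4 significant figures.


v = pi * 0.3340 * 56.4750 / 60
v = 0.9876 m/s


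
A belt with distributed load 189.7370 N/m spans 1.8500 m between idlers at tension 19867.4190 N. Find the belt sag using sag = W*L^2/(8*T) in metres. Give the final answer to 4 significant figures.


sag = 189.7370 * 1.8500^2 / (8 * 19867.4190)
sag = 0.004086 m


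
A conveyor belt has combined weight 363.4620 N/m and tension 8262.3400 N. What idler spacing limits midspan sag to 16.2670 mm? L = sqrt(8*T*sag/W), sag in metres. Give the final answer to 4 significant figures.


sag = 16.2670/1000 = 0.016267 m
L = sqrt(8 * 8262.3400 * 0.016267 / 363.4620)
L = 1.720 m


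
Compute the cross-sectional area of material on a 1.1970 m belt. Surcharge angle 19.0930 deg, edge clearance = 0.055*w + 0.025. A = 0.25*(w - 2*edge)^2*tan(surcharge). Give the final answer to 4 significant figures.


edge = 0.055*1.1970 + 0.025 = 0.090835 m
ew = 1.1970 - 2*0.090835 = 1.01533 m
A = 0.25 * 1.01533^2 * tan(19.0930 deg)
A = 0.08921 m^2
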